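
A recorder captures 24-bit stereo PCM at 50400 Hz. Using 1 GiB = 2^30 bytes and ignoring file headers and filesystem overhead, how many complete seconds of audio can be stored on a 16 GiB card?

56,811 seconds

Uncompressed byte rate = 50,400 × 3 × 2 = 302,400 bytes/s.
Capacity = 16 × 1,073,741,824 = 17,179,869,184 bytes.
17,179,869,184 / 302,400 ≈ 56811.74 s → 56,811 seconds.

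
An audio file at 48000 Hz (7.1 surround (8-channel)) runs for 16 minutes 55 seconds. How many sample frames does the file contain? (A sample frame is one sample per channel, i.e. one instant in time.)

16 minutes 55 seconds = 1,015 s.
48,000 samples/s × 1,015 s = 48,720,000 frames.

48,720,000 sample frames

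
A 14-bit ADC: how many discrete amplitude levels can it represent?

16,384 levels

2^14 = 16,384.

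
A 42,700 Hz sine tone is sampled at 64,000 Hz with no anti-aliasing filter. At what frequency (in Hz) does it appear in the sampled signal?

21,300 Hz

Nyquist = 64,000/2 = 32,000 Hz; 42,700 Hz exceeds it.
Alias = |42,700 − 1×64,000| = |42,700 − 64,000| = 21,300 Hz.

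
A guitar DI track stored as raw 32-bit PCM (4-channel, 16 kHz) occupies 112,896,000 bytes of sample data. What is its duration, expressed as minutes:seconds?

7:21

Byte rate = 16,000 × 4 × 4 = 256,000 bytes/s.
Duration = 112,896,000 / 256,000 = 441 s.
441 s = 7:21.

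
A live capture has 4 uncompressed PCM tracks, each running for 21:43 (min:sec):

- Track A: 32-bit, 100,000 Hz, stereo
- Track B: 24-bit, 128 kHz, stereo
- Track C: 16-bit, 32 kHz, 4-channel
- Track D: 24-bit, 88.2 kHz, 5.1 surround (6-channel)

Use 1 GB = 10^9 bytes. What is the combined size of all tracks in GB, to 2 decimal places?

21:43 (min:sec) = 1,303 s.
Track A: 100,000 × 1,303 × 4 × 2 = 1,042,400,000 bytes.
Track B: 128,000 × 1,303 × 3 × 2 = 1,000,704,000 bytes.
Track C: 32,000 × 1,303 × 2 × 4 = 333,568,000 bytes.
Track D: 88,200 × 1,303 × 3 × 6 = 2,068,642,800 bytes.
Total = 4,445,314,800 bytes = 4.45 GB.

4.45 GB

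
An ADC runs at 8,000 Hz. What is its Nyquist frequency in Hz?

Nyquist frequency = sample rate / 2 = 8,000 / 2 = 4,000 Hz.

4,000 Hz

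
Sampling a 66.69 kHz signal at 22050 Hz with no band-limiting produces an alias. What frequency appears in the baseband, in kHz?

Nyquist = 22,050/2 = 11,025 Hz; 66,690 Hz exceeds it.
Alias = |66,690 − 3×22,050| = |66,690 − 66,150| = 540 Hz = 0.54 kHz.

0.54 kHz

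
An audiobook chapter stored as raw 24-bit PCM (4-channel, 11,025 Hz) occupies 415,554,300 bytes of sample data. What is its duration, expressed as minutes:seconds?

Byte rate = 11,025 × 3 × 4 = 132,300 bytes/s.
Duration = 415,554,300 / 132,300 = 3,141 s.
3,141 s = 52:21.

52:21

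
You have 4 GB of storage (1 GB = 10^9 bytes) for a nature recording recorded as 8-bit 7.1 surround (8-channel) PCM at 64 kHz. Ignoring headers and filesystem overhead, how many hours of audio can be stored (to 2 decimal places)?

Uncompressed byte rate = 64,000 × 1 × 8 = 512,000 bytes/s.
Capacity = 4 × 1,000,000,000 = 4,000,000,000 bytes.
4,000,000,000 / 512,000 ≈ 7812.5 s → 2.17 hours.

2.17 hours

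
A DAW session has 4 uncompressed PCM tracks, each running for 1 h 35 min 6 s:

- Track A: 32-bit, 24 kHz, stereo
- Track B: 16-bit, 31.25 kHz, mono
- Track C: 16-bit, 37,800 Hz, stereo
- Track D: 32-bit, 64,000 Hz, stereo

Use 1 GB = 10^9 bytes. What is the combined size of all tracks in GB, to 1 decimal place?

1 h 35 min 6 s = 5,706 s.
Track A: 24,000 × 5,706 × 4 × 2 = 1,095,552,000 bytes.
Track B: 31,250 × 5,706 × 2 × 1 = 356,625,000 bytes.
Track C: 37,800 × 5,706 × 2 × 2 = 862,747,200 bytes.
Track D: 64,000 × 5,706 × 4 × 2 = 2,921,472,000 bytes.
Total = 5,236,396,200 bytes = 5.2 GB.

5.2 GB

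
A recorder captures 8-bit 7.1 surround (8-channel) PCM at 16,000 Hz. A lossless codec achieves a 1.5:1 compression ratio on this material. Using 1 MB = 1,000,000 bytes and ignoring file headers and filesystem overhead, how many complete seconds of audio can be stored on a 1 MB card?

Uncompressed byte rate = 16,000 × 1 × 8 = 128,000 bytes/s.
After 1.5:1 compression, effective rate ≈ 85333.33 bytes/s.
Capacity = 1 × 1,000,000 = 1,000,000 bytes.
1,000,000 / effective rate ≈ 11.72 s → 11 seconds.

11 seconds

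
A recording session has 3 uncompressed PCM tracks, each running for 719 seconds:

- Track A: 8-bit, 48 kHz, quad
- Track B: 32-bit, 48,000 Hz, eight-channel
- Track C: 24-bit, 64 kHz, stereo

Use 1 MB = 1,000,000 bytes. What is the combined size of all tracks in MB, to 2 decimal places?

1518.53 MB

Track A: 48,000 × 719 × 1 × 4 = 138,048,000 bytes.
Track B: 48,000 × 719 × 4 × 8 = 1,104,384,000 bytes.
Track C: 64,000 × 719 × 3 × 2 = 276,096,000 bytes.
Total = 1,518,528,000 bytes = 1518.53 MB.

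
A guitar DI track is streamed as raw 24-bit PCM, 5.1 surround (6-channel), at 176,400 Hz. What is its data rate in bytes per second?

Bit rate = 176,400 × 24 × 6 = 25,401,600 bits/s.
25,401,600 / 8 = 3,175,200 bytes/s.

3,175,200 bytes/s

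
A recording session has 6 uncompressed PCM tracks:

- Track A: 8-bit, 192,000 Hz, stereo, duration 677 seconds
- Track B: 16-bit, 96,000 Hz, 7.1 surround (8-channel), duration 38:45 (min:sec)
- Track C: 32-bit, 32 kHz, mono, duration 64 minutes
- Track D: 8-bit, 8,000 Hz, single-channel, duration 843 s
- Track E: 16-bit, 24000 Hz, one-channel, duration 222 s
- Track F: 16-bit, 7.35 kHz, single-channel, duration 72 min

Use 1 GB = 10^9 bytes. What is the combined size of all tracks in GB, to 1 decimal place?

Track A: 192,000 × 677 × 1 × 2 = 259,968,000 bytes.
Track B: 38:45 (min:sec) = 2,325 s; 96,000 × 2,325 × 2 × 8 = 3,571,200,000 bytes.
Track C: 64 minutes = 3,840 s; 32,000 × 3,840 × 4 × 1 = 491,520,000 bytes.
Track D: 8,000 × 843 × 1 × 1 = 6,744,000 bytes.
Track E: 24,000 × 222 × 2 × 1 = 10,656,000 bytes.
Track F: 72 min = 4,320 s; 7,350 × 4,320 × 2 × 1 = 63,504,000 bytes.
Total = 4,403,592,000 bytes = 4.4 GB.

4.4 GB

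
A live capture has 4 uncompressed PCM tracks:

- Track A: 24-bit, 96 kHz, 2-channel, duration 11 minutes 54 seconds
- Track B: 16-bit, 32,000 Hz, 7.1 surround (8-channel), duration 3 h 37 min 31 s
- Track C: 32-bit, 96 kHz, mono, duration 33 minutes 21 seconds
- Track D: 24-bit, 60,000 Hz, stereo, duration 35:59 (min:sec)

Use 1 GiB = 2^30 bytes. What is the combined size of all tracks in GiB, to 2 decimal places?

Track A: 11 minutes 54 seconds = 714 s; 96,000 × 714 × 3 × 2 = 411,264,000 bytes.
Track B: 3 h 37 min 31 s = 13,051 s; 32,000 × 13,051 × 2 × 8 = 6,682,112,000 bytes.
Track C: 33 minutes 21 seconds = 2,001 s; 96,000 × 2,001 × 4 × 1 = 768,384,000 bytes.
Track D: 35:59 (min:sec) = 2,159 s; 60,000 × 2,159 × 3 × 2 = 777,240,000 bytes.
Total = 8,639,000,000 bytes = 8.05 GiB.

8.05 GiB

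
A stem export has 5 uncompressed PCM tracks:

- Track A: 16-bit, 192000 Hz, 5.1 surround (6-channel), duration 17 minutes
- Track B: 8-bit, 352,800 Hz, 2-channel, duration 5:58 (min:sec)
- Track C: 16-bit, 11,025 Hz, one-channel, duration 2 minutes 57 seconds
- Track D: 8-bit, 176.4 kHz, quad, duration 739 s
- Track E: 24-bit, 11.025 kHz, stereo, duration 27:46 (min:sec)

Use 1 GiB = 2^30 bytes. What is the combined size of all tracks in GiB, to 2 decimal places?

Track A: 17 minutes = 1,020 s; 192,000 × 1,020 × 2 × 6 = 2,350,080,000 bytes.
Track B: 5:58 (min:sec) = 358 s; 352,800 × 358 × 1 × 2 = 252,604,800 bytes.
Track C: 2 minutes 57 seconds = 177 s; 11,025 × 177 × 2 × 1 = 3,902,850 bytes.
Track D: 176,400 × 739 × 1 × 4 = 521,438,400 bytes.
Track E: 27:46 (min:sec) = 1,666 s; 11,025 × 1,666 × 3 × 2 = 110,205,900 bytes.
Total = 3,238,231,950 bytes = 3.02 GiB.

3.02 GiB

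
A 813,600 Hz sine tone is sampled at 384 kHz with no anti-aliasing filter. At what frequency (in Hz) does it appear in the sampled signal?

Nyquist = 384,000/2 = 192,000 Hz; 813,600 Hz exceeds it.
Alias = |813,600 − 2×384,000| = |813,600 − 768,000| = 45,600 Hz.

45,600 Hz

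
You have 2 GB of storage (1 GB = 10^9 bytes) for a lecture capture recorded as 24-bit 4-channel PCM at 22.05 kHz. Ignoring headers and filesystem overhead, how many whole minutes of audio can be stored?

125 minutes

Uncompressed byte rate = 22,050 × 3 × 4 = 264,600 bytes/s.
Capacity = 2 × 1,000,000,000 = 2,000,000,000 bytes.
2,000,000,000 / 264,600 ≈ 7558.58 s → 125 minutes.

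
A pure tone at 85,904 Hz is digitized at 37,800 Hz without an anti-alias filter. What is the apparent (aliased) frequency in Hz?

10,304 Hz

Nyquist = 37,800/2 = 18,900 Hz; 85,904 Hz exceeds it.
Alias = |85,904 − 2×37,800| = |85,904 − 75,600| = 10,304 Hz.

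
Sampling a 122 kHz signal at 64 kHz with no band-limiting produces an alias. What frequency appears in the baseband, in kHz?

6 kHz

Nyquist = 64,000/2 = 32,000 Hz; 122,000 Hz exceeds it.
Alias = |122,000 − 2×64,000| = |122,000 − 128,000| = 6,000 Hz = 6 kHz.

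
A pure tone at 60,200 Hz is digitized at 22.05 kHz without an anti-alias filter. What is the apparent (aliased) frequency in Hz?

Nyquist = 22,050/2 = 11,025 Hz; 60,200 Hz exceeds it.
Alias = |60,200 − 3×22,050| = |60,200 − 66,150| = 5,950 Hz.

5,950 Hz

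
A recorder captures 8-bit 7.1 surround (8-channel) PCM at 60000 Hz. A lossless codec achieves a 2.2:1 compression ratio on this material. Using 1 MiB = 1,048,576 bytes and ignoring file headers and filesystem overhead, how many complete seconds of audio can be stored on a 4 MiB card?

19 seconds

Uncompressed byte rate = 60,000 × 1 × 8 = 480,000 bytes/s.
After 2.2:1 compression, effective rate ≈ 218181.82 bytes/s.
Capacity = 4 × 1,048,576 = 4,194,304 bytes.
4,194,304 / effective rate ≈ 19.22 s → 19 seconds.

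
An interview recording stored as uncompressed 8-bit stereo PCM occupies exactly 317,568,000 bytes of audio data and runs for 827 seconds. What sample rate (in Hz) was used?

Bytes = sample_rate × seconds × bytes_per_sample × channels.
sample_rate = 317,568,000 / (827 × 1 × 2) = 317,568,000 / 1,654 = 192,000 Hz.

192,000 Hz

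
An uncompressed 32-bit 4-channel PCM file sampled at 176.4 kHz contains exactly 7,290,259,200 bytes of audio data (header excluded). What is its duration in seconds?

2,583 seconds

Byte rate = 176,400 × 4 × 4 = 2,822,400 bytes/s.
Duration = 7,290,259,200 / 2,822,400 = 2,583 s.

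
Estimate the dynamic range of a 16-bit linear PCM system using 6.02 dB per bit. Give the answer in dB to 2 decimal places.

96.32 dB

16 × 6.02 = 96.32 dB.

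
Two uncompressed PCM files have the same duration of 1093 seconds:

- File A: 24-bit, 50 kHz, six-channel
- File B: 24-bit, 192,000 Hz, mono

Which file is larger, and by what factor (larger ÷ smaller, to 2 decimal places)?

File A: 50,000 × 3 × 6 = 900,000 bytes/s.
File B: 192,000 × 3 × 1 = 576,000 bytes/s.
File A is larger; ratio = 983,700,000 / 629,568,000 = 1.56.

File A, by a factor of 1.56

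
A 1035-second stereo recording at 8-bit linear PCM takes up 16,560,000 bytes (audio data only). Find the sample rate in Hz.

Bytes = sample_rate × seconds × bytes_per_sample × channels.
sample_rate = 16,560,000 / (1,035 × 1 × 2) = 16,560,000 / 2,070 = 8,000 Hz.

8,000 Hz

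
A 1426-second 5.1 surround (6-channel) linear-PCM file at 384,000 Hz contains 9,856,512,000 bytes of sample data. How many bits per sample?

Bytes per sample = 9,856,512,000 / (384,000 × 1,426 × 6) = 9,856,512,000 / 3,285,504,000 = 3.
Bit depth = 3 × 8 = 24 bits.

24 bits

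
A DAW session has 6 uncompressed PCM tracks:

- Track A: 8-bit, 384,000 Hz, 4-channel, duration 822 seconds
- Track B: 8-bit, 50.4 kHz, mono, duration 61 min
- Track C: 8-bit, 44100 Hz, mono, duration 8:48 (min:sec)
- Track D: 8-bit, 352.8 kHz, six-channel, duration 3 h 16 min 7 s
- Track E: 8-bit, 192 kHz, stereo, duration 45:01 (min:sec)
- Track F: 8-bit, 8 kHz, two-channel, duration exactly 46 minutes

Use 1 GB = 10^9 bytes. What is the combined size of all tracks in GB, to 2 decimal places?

Track A: 384,000 × 822 × 1 × 4 = 1,262,592,000 bytes.
Track B: 61 min = 3,660 s; 50,400 × 3,660 × 1 × 1 = 184,464,000 bytes.
Track C: 8:48 (min:sec) = 528 s; 44,100 × 528 × 1 × 1 = 23,284,800 bytes.
Track D: 3 h 16 min 7 s = 11,767 s; 352,800 × 11,767 × 1 × 6 = 24,908,385,600 bytes.
Track E: 45:01 (min:sec) = 2,701 s; 192,000 × 2,701 × 1 × 2 = 1,037,184,000 bytes.
Track F: exactly 46 minutes = 2,760 s; 8,000 × 2,760 × 1 × 2 = 44,160,000 bytes.
Total = 27,460,070,400 bytes = 27.46 GB.

27.46 GB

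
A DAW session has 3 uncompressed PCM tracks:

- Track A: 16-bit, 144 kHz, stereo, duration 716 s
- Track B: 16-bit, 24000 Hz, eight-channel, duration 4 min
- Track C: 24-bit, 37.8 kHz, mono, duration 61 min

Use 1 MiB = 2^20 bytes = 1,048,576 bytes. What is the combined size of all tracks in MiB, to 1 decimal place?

877.0 MiB

Track A: 144,000 × 716 × 2 × 2 = 412,416,000 bytes.
Track B: 4 min = 240 s; 24,000 × 240 × 2 × 8 = 92,160,000 bytes.
Track C: 61 min = 3,660 s; 37,800 × 3,660 × 3 × 1 = 415,044,000 bytes.
Total = 919,620,000 bytes = 877.0 MiB.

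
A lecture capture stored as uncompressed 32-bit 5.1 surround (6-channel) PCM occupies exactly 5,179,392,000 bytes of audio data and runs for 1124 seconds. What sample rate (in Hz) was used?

192,000 Hz

Bytes = sample_rate × seconds × bytes_per_sample × channels.
sample_rate = 5,179,392,000 / (1,124 × 4 × 6) = 5,179,392,000 / 26,976 = 192,000 Hz.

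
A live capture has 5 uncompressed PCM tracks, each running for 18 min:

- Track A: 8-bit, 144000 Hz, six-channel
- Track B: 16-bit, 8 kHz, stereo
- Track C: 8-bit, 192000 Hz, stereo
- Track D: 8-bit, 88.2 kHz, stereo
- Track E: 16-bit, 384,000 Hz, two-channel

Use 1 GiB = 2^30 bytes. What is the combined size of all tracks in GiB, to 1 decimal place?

18 min = 1,080 s.
Track A: 144,000 × 1,080 × 1 × 6 = 933,120,000 bytes.
Track B: 8,000 × 1,080 × 2 × 2 = 34,560,000 bytes.
Track C: 192,000 × 1,080 × 1 × 2 = 414,720,000 bytes.
Track D: 88,200 × 1,080 × 1 × 2 = 190,512,000 bytes.
Track E: 384,000 × 1,080 × 2 × 2 = 1,658,880,000 bytes.
Total = 3,231,792,000 bytes = 3.0 GiB.

3.0 GiB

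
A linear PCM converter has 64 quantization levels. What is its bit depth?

log2(64) = 6.

6 bits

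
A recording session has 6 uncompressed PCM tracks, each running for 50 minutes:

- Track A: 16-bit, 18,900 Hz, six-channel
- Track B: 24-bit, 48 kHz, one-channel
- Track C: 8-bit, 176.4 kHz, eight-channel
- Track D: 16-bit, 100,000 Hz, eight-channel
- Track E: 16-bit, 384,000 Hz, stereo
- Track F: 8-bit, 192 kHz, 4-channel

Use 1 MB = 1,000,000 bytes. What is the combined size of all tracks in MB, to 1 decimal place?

50 minutes = 3,000 s.
Track A: 18,900 × 3,000 × 2 × 6 = 680,400,000 bytes.
Track B: 48,000 × 3,000 × 3 × 1 = 432,000,000 bytes.
Track C: 176,400 × 3,000 × 1 × 8 = 4,233,600,000 bytes.
Track D: 100,000 × 3,000 × 2 × 8 = 4,800,000,000 bytes.
Track E: 384,000 × 3,000 × 2 × 2 = 4,608,000,000 bytes.
Track F: 192,000 × 3,000 × 1 × 4 = 2,304,000,000 bytes.
Total = 17,058,000,000 bytes = 17058.0 MB.

17058.0 MB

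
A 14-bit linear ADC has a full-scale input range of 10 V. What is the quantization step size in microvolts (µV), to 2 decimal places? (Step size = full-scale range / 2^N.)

10 V / 2^14 = 10 / 16,384 V = 610.35 µV.

610.35 µV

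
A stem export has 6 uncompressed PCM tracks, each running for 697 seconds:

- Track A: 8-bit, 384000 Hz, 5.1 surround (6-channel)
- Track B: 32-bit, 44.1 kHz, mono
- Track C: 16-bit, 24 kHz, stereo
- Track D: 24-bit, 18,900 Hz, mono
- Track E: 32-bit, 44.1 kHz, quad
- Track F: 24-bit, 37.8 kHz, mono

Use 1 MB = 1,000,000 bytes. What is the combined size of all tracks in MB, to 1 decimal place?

Track A: 384,000 × 697 × 1 × 6 = 1,605,888,000 bytes.
Track B: 44,100 × 697 × 4 × 1 = 122,950,800 bytes.
Track C: 24,000 × 697 × 2 × 2 = 66,912,000 bytes.
Track D: 18,900 × 697 × 3 × 1 = 39,519,900 bytes.
Track E: 44,100 × 697 × 4 × 4 = 491,803,200 bytes.
Track F: 37,800 × 697 × 3 × 1 = 79,039,800 bytes.
Total = 2,406,113,700 bytes = 2406.1 MB.

2406.1 MB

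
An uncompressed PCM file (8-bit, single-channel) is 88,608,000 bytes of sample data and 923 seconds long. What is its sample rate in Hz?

Bytes = sample_rate × seconds × bytes_per_sample × channels.
sample_rate = 88,608,000 / (923 × 1 × 1) = 88,608,000 / 923 = 96,000 Hz.

96,000 Hz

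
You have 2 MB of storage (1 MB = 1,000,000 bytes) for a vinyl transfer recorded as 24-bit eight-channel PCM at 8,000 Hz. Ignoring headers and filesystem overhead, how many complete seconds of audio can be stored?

Uncompressed byte rate = 8,000 × 3 × 8 = 192,000 bytes/s.
Capacity = 2 × 1,000,000 = 2,000,000 bytes.
2,000,000 / 192,000 ≈ 10.42 s → 10 seconds.

10 seconds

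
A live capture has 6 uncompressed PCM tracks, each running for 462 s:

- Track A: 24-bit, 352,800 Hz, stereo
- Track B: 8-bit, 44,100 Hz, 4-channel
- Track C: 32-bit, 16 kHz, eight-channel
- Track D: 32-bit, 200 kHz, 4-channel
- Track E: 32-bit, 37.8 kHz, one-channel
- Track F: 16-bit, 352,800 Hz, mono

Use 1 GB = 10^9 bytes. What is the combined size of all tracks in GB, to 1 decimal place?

3.2 GB

Track A: 352,800 × 462 × 3 × 2 = 977,961,600 bytes.
Track B: 44,100 × 462 × 1 × 4 = 81,496,800 bytes.
Track C: 16,000 × 462 × 4 × 8 = 236,544,000 bytes.
Track D: 200,000 × 462 × 4 × 4 = 1,478,400,000 bytes.
Track E: 37,800 × 462 × 4 × 1 = 69,854,400 bytes.
Track F: 352,800 × 462 × 2 × 1 = 325,987,200 bytes.
Total = 3,170,244,000 bytes = 3.2 GB.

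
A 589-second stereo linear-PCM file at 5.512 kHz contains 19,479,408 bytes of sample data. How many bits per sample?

24 bits

Bytes per sample = 19,479,408 / (5,512 × 589 × 2) = 19,479,408 / 6,493,136 = 3.
Bit depth = 3 × 8 = 24 bits.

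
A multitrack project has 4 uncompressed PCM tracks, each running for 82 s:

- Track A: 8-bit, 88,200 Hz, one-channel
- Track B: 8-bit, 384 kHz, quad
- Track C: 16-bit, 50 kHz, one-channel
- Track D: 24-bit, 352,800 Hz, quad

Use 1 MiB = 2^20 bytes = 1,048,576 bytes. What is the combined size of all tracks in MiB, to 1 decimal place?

465.9 MiB

Track A: 88,200 × 82 × 1 × 1 = 7,232,400 bytes.
Track B: 384,000 × 82 × 1 × 4 = 125,952,000 bytes.
Track C: 50,000 × 82 × 2 × 1 = 8,200,000 bytes.
Track D: 352,800 × 82 × 3 × 4 = 347,155,200 bytes.
Total = 488,539,600 bytes = 465.9 MiB.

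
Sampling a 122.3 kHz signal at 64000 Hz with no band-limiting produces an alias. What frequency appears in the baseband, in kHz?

5.7 kHz

Nyquist = 64,000/2 = 32,000 Hz; 122,300 Hz exceeds it.
Alias = |122,300 − 2×64,000| = |122,300 − 128,000| = 5,700 Hz = 5.7 kHz.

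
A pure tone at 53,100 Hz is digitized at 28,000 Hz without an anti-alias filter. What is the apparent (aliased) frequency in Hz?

Nyquist = 28,000/2 = 14,000 Hz; 53,100 Hz exceeds it.
Alias = |53,100 − 2×28,000| = |53,100 − 56,000| = 2,900 Hz.

2,900 Hz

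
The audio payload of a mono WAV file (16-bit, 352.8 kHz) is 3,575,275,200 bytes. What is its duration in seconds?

Byte rate = 352,800 × 2 × 1 = 705,600 bytes/s.
Duration = 3,575,275,200 / 705,600 = 5,067 s.

5,067 seconds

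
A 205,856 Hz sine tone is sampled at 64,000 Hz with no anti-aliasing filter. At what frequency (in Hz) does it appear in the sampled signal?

13,856 Hz

Nyquist = 64,000/2 = 32,000 Hz; 205,856 Hz exceeds it.
Alias = |205,856 − 3×64,000| = |205,856 − 192,000| = 13,856 Hz.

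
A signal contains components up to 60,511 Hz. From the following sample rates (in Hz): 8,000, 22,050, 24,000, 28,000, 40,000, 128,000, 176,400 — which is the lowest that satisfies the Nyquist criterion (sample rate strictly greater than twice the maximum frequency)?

128,000 Hz

Need sample rate > 2 × 60,511 = 121,022 Hz.
Lowest listed rate above 121,022 Hz is 128,000 Hz.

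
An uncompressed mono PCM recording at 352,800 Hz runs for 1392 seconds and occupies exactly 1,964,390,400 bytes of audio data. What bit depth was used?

32 bits

Bytes per sample = 1,964,390,400 / (352,800 × 1,392 × 1) = 1,964,390,400 / 491,097,600 = 4.
Bit depth = 4 × 8 = 32 bits.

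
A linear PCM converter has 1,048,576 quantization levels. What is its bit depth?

log2(1,048,576) = 20.

20 bits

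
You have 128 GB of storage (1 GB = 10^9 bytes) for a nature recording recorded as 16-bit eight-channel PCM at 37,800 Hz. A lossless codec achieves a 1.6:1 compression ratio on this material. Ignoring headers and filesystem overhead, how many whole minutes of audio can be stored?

5,643 minutes

Uncompressed byte rate = 37,800 × 2 × 8 = 604,800 bytes/s.
After 1.6:1 compression, effective rate ≈ 378000 bytes/s.
Capacity = 128 × 1,000,000,000 = 128,000,000,000 bytes.
128,000,000,000 / effective rate ≈ 338624.34 s → 5,643 minutes.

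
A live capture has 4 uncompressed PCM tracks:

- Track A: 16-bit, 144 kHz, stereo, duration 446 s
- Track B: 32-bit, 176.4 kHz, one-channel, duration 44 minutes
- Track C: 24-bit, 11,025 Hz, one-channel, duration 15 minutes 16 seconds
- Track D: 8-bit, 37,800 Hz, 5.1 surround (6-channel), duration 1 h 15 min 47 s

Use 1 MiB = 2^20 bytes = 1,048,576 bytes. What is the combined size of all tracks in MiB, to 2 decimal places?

3033.86 MiB

Track A: 144,000 × 446 × 2 × 2 = 256,896,000 bytes.
Track B: 44 minutes = 2,640 s; 176,400 × 2,640 × 4 × 1 = 1,862,784,000 bytes.
Track C: 15 minutes 16 seconds = 916 s; 11,025 × 916 × 3 × 1 = 30,296,700 bytes.
Track D: 1 h 15 min 47 s = 4,547 s; 37,800 × 4,547 × 1 × 6 = 1,031,259,600 bytes.
Total = 3,181,236,300 bytes = 3033.86 MiB.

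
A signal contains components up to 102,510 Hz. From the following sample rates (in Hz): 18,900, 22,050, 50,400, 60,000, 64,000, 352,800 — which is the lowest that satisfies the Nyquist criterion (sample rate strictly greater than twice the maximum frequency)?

Need sample rate > 2 × 102,510 = 205,020 Hz.
Lowest listed rate above 205,020 Hz is 352,800 Hz.

352,800 Hz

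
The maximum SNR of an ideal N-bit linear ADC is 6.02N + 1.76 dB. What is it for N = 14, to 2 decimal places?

86.04 dB

6.02 × 14 + 1.76 = 86.04 dB.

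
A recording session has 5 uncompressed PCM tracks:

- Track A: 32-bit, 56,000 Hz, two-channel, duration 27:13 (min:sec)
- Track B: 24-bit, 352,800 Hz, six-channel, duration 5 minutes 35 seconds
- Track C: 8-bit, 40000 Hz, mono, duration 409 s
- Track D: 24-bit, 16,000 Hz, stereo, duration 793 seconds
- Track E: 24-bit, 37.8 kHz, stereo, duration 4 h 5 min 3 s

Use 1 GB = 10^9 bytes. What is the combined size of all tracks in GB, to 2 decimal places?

Track A: 27:13 (min:sec) = 1,633 s; 56,000 × 1,633 × 4 × 2 = 731,584,000 bytes.
Track B: 5 minutes 35 seconds = 335 s; 352,800 × 335 × 3 × 6 = 2,127,384,000 bytes.
Track C: 40,000 × 409 × 1 × 1 = 16,360,000 bytes.
Track D: 16,000 × 793 × 3 × 2 = 76,128,000 bytes.
Track E: 4 h 5 min 3 s = 14,703 s; 37,800 × 14,703 × 3 × 2 = 3,334,640,400 bytes.
Total = 6,286,096,400 bytes = 6.29 GB.

6.29 GB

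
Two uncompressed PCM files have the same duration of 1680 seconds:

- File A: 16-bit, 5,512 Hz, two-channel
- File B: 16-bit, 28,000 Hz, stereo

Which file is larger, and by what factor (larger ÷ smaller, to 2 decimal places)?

File B, by a factor of 5.08

File A: 5,512 × 2 × 2 = 22,048 bytes/s.
File B: 28,000 × 2 × 2 = 112,000 bytes/s.
File B is larger; ratio = 188,160,000 / 37,040,640 = 5.08.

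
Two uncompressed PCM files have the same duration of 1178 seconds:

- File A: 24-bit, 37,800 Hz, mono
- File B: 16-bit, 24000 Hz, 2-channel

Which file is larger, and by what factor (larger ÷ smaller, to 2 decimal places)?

File A, by a factor of 1.18

File A: 37,800 × 3 × 1 = 113,400 bytes/s.
File B: 24,000 × 2 × 2 = 96,000 bytes/s.
File A is larger; ratio = 133,585,200 / 113,088,000 = 1.18.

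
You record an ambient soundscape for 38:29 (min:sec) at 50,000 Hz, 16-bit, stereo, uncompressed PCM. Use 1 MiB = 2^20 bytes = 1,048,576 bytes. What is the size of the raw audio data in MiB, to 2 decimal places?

440.41 MiB

Duration = 38:29 (min:sec) = 2,309 s.
Bytes = 50,000 samples/s × 2,309 s × 2 bytes/sample × 2 ch = 461,800,000 bytes.
461,800,000 / 1,048,576 = 440.41 MiB.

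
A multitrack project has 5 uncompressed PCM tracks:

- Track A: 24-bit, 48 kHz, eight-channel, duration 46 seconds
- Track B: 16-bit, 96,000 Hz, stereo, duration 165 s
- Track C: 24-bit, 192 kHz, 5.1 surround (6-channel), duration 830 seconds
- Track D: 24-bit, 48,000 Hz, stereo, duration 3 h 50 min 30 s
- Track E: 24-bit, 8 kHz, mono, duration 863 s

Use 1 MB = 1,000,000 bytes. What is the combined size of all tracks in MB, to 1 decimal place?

Track A: 48,000 × 46 × 3 × 8 = 52,992,000 bytes.
Track B: 96,000 × 165 × 2 × 2 = 63,360,000 bytes.
Track C: 192,000 × 830 × 3 × 6 = 2,868,480,000 bytes.
Track D: 3 h 50 min 30 s = 13,830 s; 48,000 × 13,830 × 3 × 2 = 3,983,040,000 bytes.
Track E: 8,000 × 863 × 3 × 1 = 20,712,000 bytes.
Total = 6,988,584,000 bytes = 6988.6 MB.

6988.6 MB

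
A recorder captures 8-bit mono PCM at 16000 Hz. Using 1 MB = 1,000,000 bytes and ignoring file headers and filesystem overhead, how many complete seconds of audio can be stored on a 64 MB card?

4,000 seconds

Uncompressed byte rate = 16,000 × 1 × 1 = 16,000 bytes/s.
Capacity = 64 × 1,000,000 = 64,000,000 bytes.
64,000,000 / 16,000 ≈ 4000 s → 4,000 seconds.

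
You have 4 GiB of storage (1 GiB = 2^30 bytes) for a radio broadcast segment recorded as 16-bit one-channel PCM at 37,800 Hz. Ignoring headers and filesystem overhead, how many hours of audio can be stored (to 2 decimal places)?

Uncompressed byte rate = 37,800 × 2 × 1 = 75,600 bytes/s.
Capacity = 4 × 1,073,741,824 = 4,294,967,296 bytes.
4,294,967,296 / 75,600 ≈ 56811.74 s → 15.78 hours.

15.78 hours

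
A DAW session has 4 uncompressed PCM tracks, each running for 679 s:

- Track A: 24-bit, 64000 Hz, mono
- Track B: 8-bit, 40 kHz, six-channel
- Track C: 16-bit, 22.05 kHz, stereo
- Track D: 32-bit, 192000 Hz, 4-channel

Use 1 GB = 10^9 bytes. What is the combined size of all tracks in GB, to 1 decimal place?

2.4 GB

Track A: 64,000 × 679 × 3 × 1 = 130,368,000 bytes.
Track B: 40,000 × 679 × 1 × 6 = 162,960,000 bytes.
Track C: 22,050 × 679 × 2 × 2 = 59,887,800 bytes.
Track D: 192,000 × 679 × 4 × 4 = 2,085,888,000 bytes.
Total = 2,439,103,800 bytes = 2.4 GB.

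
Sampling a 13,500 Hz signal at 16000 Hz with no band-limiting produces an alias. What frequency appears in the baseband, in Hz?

Nyquist = 16,000/2 = 8,000 Hz; 13,500 Hz exceeds it.
Alias = |13,500 − 1×16,000| = |13,500 − 16,000| = 2,500 Hz.

2,500 Hz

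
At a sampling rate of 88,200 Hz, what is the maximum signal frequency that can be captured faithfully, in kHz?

Nyquist frequency = sample rate / 2 = 88,200 / 2 = 44.1 kHz.

44.1 kHz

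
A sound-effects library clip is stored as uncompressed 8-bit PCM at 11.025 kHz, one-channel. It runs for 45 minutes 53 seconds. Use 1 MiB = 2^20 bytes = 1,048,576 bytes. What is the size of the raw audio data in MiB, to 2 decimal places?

Duration = 45 minutes 53 seconds = 2,753 s.
Bytes = 11,025 samples/s × 2,753 s × 1 bytes/sample × 1 ch = 30,351,825 bytes.
30,351,825 / 1,048,576 = 28.95 MiB.

28.95 MiB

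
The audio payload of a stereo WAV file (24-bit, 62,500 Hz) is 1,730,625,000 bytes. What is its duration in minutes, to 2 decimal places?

Byte rate = 62,500 × 3 × 2 = 375,000 bytes/s.
Duration = 1,730,625,000 / 375,000 = 4,615 s.
4,615 s / 60 = 76.92 minutes.

76.92 minutes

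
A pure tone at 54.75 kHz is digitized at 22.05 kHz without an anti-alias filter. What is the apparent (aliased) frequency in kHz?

Nyquist = 22,050/2 = 11,025 Hz; 54,750 Hz exceeds it.
Alias = |54,750 − 2×22,050| = |54,750 − 44,100| = 10,650 Hz = 10.65 kHz.

10.65 kHz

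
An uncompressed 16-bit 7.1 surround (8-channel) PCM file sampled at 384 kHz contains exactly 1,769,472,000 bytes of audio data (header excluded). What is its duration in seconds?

Byte rate = 384,000 × 2 × 8 = 6,144,000 bytes/s.
Duration = 1,769,472,000 / 6,144,000 = 288 s.

288 seconds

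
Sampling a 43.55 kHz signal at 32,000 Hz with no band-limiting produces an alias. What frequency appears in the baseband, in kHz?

11.55 kHz

Nyquist = 32,000/2 = 16,000 Hz; 43,550 Hz exceeds it.
Alias = |43,550 − 1×32,000| = |43,550 − 32,000| = 11,550 Hz = 11.55 kHz.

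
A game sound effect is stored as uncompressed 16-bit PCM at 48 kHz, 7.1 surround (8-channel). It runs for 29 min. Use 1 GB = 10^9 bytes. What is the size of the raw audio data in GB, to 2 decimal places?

Duration = 29 min = 1,740 s.
Bytes = 48,000 samples/s × 1,740 s × 2 bytes/sample × 8 ch = 1,336,320,000 bytes.
1,336,320,000 / 1,000,000,000 = 1.34 GB.

1.34 GB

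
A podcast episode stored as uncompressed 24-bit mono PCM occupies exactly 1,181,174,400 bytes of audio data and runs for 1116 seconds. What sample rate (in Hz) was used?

Bytes = sample_rate × seconds × bytes_per_sample × channels.
sample_rate = 1,181,174,400 / (1,116 × 3 × 1) = 1,181,174,400 / 3,348 = 352,800 Hz.

352,800 Hz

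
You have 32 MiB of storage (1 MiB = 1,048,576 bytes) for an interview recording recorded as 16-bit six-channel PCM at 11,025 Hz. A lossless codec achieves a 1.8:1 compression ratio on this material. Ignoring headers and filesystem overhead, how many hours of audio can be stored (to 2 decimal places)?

0.13 hours

Uncompressed byte rate = 11,025 × 2 × 6 = 132,300 bytes/s.
After 1.8:1 compression, effective rate ≈ 73500 bytes/s.
Capacity = 32 × 1,048,576 = 33,554,432 bytes.
33,554,432 / effective rate ≈ 456.52 s → 0.13 hours.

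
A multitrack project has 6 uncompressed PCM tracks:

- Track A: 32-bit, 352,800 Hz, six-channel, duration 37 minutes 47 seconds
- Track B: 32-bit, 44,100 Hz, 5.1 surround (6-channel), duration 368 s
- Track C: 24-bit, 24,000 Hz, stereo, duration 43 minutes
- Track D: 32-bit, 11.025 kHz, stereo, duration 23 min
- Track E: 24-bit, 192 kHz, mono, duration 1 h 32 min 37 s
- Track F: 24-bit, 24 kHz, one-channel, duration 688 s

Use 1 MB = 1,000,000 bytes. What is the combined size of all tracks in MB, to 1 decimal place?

23328.2 MB

Track A: 37 minutes 47 seconds = 2,267 s; 352,800 × 2,267 × 4 × 6 = 19,195,142,400 bytes.
Track B: 44,100 × 368 × 4 × 6 = 389,491,200 bytes.
Track C: 43 minutes = 2,580 s; 24,000 × 2,580 × 3 × 2 = 371,520,000 bytes.
Track D: 23 min = 1,380 s; 11,025 × 1,380 × 4 × 2 = 121,716,000 bytes.
Track E: 1 h 32 min 37 s = 5,557 s; 192,000 × 5,557 × 3 × 1 = 3,200,832,000 bytes.
Track F: 24,000 × 688 × 3 × 1 = 49,536,000 bytes.
Total = 23,328,237,600 bytes = 23328.2 MB.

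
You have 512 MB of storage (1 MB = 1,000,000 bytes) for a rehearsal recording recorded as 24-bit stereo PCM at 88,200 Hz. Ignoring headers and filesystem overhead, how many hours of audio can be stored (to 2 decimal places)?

0.27 hours

Uncompressed byte rate = 88,200 × 3 × 2 = 529,200 bytes/s.
Capacity = 512 × 1,000,000 = 512,000,000 bytes.
512,000,000 / 529,200 ≈ 967.5 s → 0.27 hours.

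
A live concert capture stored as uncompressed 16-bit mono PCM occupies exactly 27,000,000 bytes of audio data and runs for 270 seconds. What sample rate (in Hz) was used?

Bytes = sample_rate × seconds × bytes_per_sample × channels.
sample_rate = 27,000,000 / (270 × 2 × 1) = 27,000,000 / 540 = 50,000 Hz.

50,000 Hz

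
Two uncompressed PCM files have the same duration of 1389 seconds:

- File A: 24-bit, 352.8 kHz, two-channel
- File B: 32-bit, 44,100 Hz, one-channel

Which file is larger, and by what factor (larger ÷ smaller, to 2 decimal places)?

File A, by a factor of 12.00

File A: 352,800 × 3 × 2 = 2,116,800 bytes/s.
File B: 44,100 × 4 × 1 = 176,400 bytes/s.
File A is larger; ratio = 2,940,235,200 / 245,019,600 = 12.00.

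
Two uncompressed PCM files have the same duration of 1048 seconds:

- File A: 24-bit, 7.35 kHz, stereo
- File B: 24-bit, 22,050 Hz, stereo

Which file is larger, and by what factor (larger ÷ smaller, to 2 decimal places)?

File B, by a factor of 3.00

File A: 7,350 × 3 × 2 = 44,100 bytes/s.
File B: 22,050 × 3 × 2 = 132,300 bytes/s.
File B is larger; ratio = 138,650,400 / 46,216,800 = 3.00.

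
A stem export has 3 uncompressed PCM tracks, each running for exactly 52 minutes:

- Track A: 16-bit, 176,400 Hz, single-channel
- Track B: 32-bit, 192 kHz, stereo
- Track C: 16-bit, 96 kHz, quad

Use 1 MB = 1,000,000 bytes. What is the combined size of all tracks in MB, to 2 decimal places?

8289.22 MB

exactly 52 minutes = 3,120 s.
Track A: 176,400 × 3,120 × 2 × 1 = 1,100,736,000 bytes.
Track B: 192,000 × 3,120 × 4 × 2 = 4,792,320,000 bytes.
Track C: 96,000 × 3,120 × 2 × 4 = 2,396,160,000 bytes.
Total = 8,289,216,000 bytes = 8289.22 MB.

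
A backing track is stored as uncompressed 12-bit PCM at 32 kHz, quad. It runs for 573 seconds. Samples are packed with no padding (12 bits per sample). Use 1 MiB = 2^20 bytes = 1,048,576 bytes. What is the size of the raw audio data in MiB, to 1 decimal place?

104.9 MiB

Bits = 32,000 × 573 × 12 × 4 = 880,128,000 bits = 110,016,000 bytes.
110,016,000 / 1,048,576 = 104.9 MiB.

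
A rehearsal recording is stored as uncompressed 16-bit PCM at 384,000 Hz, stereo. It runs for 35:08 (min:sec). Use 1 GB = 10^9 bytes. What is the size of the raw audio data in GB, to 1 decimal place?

3.2 GB

Duration = 35:08 (min:sec) = 2,108 s.
Bytes = 384,000 samples/s × 2,108 s × 2 bytes/sample × 2 ch = 3,237,888,000 bytes.
3,237,888,000 / 1,000,000,000 = 3.2 GB.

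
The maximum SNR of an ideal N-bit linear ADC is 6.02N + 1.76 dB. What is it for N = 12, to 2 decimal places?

6.02 × 12 + 1.76 = 74.00 dB.

74.00 dB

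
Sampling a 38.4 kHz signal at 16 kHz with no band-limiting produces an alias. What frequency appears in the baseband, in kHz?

6.4 kHz

Nyquist = 16,000/2 = 8,000 Hz; 38,400 Hz exceeds it.
Alias = |38,400 − 2×16,000| = |38,400 − 32,000| = 6,400 Hz = 6.4 kHz.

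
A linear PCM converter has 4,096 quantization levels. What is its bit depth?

log2(4,096) = 12.

12 bits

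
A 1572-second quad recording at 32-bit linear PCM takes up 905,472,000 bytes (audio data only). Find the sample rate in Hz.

36,000 Hz

Bytes = sample_rate × seconds × bytes_per_sample × channels.
sample_rate = 905,472,000 / (1,572 × 4 × 4) = 905,472,000 / 25,152 = 36,000 Hz.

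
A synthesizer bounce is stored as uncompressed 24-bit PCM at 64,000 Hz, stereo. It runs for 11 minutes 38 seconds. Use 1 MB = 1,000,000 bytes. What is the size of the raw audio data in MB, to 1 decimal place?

268.0 MB

Duration = 11 minutes 38 seconds = 698 s.
Bytes = 64,000 samples/s × 698 s × 3 bytes/sample × 2 ch = 268,032,000 bytes.
268,032,000 / 1,000,000 = 268.0 MB.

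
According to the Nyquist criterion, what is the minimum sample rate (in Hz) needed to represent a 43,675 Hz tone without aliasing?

87,350 Hz

Minimum sample rate = 2 × 43,675 Hz = 87,350 Hz.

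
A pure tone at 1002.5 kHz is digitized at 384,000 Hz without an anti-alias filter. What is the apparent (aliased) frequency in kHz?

Nyquist = 384,000/2 = 192,000 Hz; 1,002,500 Hz exceeds it.
Alias = |1,002,500 − 3×384,000| = |1,002,500 − 1,152,000| = 149,500 Hz = 149.5 kHz.

149.5 kHz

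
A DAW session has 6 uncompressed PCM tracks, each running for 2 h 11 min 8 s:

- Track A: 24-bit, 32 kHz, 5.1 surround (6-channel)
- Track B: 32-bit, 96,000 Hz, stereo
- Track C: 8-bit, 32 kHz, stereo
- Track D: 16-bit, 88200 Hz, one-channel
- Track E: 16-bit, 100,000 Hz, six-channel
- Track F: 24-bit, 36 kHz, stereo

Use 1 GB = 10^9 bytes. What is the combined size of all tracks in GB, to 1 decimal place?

2 h 11 min 8 s = 7,868 s.
Track A: 32,000 × 7,868 × 3 × 6 = 4,531,968,000 bytes.
Track B: 96,000 × 7,868 × 4 × 2 = 6,042,624,000 bytes.
Track C: 32,000 × 7,868 × 1 × 2 = 503,552,000 bytes.
Track D: 88,200 × 7,868 × 2 × 1 = 1,387,915,200 bytes.
Track E: 100,000 × 7,868 × 2 × 6 = 9,441,600,000 bytes.
Track F: 36,000 × 7,868 × 3 × 2 = 1,699,488,000 bytes.
Total = 23,607,147,200 bytes = 23.6 GB.

23.6 GB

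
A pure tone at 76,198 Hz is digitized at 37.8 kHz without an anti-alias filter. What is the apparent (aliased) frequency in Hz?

Nyquist = 37,800/2 = 18,900 Hz; 76,198 Hz exceeds it.
Alias = |76,198 − 2×37,800| = |76,198 − 75,600| = 598 Hz.

598 Hz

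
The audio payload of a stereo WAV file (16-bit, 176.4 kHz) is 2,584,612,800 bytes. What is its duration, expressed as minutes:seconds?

61:03

Byte rate = 176,400 × 2 × 2 = 705,600 bytes/s.
Duration = 2,584,612,800 / 705,600 = 3,663 s.
3,663 s = 61:03.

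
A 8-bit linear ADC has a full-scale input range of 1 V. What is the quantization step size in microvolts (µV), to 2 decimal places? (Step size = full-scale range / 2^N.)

3906.25 µV

1 V / 2^8 = 1 / 256 V = 3906.25 µV.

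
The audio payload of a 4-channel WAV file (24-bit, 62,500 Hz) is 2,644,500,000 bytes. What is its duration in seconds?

3,526 seconds

Byte rate = 62,500 × 3 × 4 = 750,000 bytes/s.
Duration = 2,644,500,000 / 750,000 = 3,526 s.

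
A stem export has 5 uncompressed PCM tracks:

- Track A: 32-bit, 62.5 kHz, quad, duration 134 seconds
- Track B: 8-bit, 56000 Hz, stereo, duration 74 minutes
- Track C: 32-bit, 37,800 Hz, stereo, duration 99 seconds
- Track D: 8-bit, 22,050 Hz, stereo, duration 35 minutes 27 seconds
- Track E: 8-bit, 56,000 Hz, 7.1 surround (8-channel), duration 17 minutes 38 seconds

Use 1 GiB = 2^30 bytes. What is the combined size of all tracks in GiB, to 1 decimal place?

Track A: 62,500 × 134 × 4 × 4 = 134,000,000 bytes.
Track B: 74 minutes = 4,440 s; 56,000 × 4,440 × 1 × 2 = 497,280,000 bytes.
Track C: 37,800 × 99 × 4 × 2 = 29,937,600 bytes.
Track D: 35 minutes 27 seconds = 2,127 s; 22,050 × 2,127 × 1 × 2 = 93,800,700 bytes.
Track E: 17 minutes 38 seconds = 1,058 s; 56,000 × 1,058 × 1 × 8 = 473,984,000 bytes.
Total = 1,229,002,300 bytes = 1.1 GiB.

1.1 GiB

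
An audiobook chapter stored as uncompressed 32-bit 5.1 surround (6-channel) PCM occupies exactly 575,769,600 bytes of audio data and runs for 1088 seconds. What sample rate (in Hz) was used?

22,050 Hz

Bytes = sample_rate × seconds × bytes_per_sample × channels.
sample_rate = 575,769,600 / (1,088 × 4 × 6) = 575,769,600 / 26,112 = 22,050 Hz.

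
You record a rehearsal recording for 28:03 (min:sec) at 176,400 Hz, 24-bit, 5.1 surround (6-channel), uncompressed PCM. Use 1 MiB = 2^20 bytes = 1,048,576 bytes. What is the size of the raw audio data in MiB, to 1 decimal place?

5096.3 MiB

Duration = 28:03 (min:sec) = 1,683 s.
Bytes = 176,400 samples/s × 1,683 s × 3 bytes/sample × 6 ch = 5,343,861,600 bytes.
5,343,861,600 / 1,048,576 = 5096.3 MiB.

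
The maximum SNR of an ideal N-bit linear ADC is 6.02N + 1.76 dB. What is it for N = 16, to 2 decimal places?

6.02 × 16 + 1.76 = 98.08 dB.

98.08 dB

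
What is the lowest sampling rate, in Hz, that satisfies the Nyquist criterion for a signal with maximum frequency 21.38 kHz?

Minimum sample rate = 2 × 21,380 Hz = 42,760 Hz.

42,760 Hz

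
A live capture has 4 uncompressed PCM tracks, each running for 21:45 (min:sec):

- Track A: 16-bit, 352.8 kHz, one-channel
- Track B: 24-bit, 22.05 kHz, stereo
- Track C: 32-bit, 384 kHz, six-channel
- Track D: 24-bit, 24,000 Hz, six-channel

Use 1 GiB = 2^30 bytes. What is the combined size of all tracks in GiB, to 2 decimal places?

12.74 GiB

21:45 (min:sec) = 1,305 s.
Track A: 352,800 × 1,305 × 2 × 1 = 920,808,000 bytes.
Track B: 22,050 × 1,305 × 3 × 2 = 172,651,500 bytes.
Track C: 384,000 × 1,305 × 4 × 6 = 12,026,880,000 bytes.
Track D: 24,000 × 1,305 × 3 × 6 = 563,760,000 bytes.
Total = 13,684,099,500 bytes = 12.74 GiB.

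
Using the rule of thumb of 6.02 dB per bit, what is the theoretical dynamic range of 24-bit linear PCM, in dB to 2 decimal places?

24 × 6.02 = 144.48 dB.

144.48 dB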